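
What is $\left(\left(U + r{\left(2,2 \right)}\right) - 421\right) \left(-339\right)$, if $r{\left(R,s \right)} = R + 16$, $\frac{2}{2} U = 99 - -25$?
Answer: $94581$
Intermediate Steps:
$U = 124$ ($U = 99 - -25 = 99 + 25 = 124$)
$r{\left(R,s \right)} = 16 + R$
$\left(\left(U + r{\left(2,2 \right)}\right) - 421\right) \left(-339\right) = \left(\left(124 + \left(16 + 2\right)\right) - 421\right) \left(-339\right) = \left(\left(124 + 18\right) - 421\right) \left(-339\right) = \left(142 - 421\right) \left(-339\right) = \left(-279\right) \left(-339\right) = 94581$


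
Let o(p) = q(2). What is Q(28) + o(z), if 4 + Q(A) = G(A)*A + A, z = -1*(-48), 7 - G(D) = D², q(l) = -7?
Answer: -21739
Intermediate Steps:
G(D) = 7 - D²
z = 48
o(p) = -7
Q(A) = -4 + A + A*(7 - A²) (Q(A) = -4 + ((7 - A²)*A + A) = -4 + (A*(7 - A²) + A) = -4 + (A + A*(7 - A²)) = -4 + A + A*(7 - A²))
Q(28) + o(z) = (-4 - 1*28³ + 8*28) - 7 = (-4 - 1*21952 + 224) - 7 = (-4 - 21952 + 224) - 7 = -21732 - 7 = -21739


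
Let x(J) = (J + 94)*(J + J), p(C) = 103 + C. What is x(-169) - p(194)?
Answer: 25053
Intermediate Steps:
x(J) = 2*J*(94 + J) (x(J) = (94 + J)*(2*J) = 2*J*(94 + J))
x(-169) - p(194) = 2*(-169)*(94 - 169) - (103 + 194) = 2*(-169)*(-75) - 1*297 = 25350 - 297 = 25053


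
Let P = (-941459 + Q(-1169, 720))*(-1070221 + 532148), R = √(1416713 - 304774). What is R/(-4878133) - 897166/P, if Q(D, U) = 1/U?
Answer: -645959520/364733040786967 - √1111939/4878133 ≈ -0.00021794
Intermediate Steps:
R = √1111939 ≈ 1054.5
P = 364733040786967/720 (P = (-941459 + 1/720)*(-1070221 + 532148) = (-941459 + 1/720)*(-538073) = -677850479/720*(-538073) = 364733040786967/720 ≈ 5.0657e+11)
R/(-4878133) - 897166/P = √1111939/(-4878133) - 897166/364733040786967/720 = √1111939*(-1/4878133) - 897166*720/364733040786967 = -√1111939/4878133 - 645959520/364733040786967 = -645959520/364733040786967 - √1111939/4878133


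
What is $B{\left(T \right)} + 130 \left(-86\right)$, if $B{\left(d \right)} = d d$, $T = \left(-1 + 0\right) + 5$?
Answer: $-11164$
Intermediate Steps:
$T = 4$ ($T = -1 + 5 = 4$)
$B{\left(d \right)} = d^{2}$
$B{\left(T \right)} + 130 \left(-86\right) = 4^{2} + 130 \left(-86\right) = 16 - 11180 = -11164$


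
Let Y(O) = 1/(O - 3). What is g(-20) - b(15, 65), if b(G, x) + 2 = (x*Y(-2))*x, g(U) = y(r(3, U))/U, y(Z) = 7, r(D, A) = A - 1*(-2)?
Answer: 16933/20 ≈ 846.65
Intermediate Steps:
r(D, A) = 2 + A (r(D, A) = A + 2 = 2 + A)
Y(O) = 1/(-3 + O)
g(U) = 7/U
b(G, x) = -2 - x²/5 (b(G, x) = -2 + (x/(-3 - 2))*x = -2 + (x/(-5))*x = -2 + (x*(-⅕))*x = -2 + (-x/5)*x = -2 - x²/5)
g(-20) - b(15, 65) = 7/(-20) - (-2 - ⅕*65²) = 7*(-1/20) - (-2 - ⅕*4225) = -7/20 - (-2 - 845) = -7/20 - 1*(-847) = -7/20 + 847 = 16933/20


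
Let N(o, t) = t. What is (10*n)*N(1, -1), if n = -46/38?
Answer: 230/19 ≈ 12.105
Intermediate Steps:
n = -23/19 (n = -46*1/38 = -23/19 ≈ -1.2105)
(10*n)*N(1, -1) = (10*(-23/19))*(-1) = -230/19*(-1) = 230/19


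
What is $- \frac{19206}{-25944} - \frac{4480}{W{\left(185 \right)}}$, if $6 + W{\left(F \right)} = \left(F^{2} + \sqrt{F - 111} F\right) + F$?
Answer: $\frac{222446538549}{364791963956} + \frac{59200 \sqrt{74}}{84364469} \approx 0.61583$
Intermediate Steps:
$W{\left(F \right)} = -6 + F + F^{2} + F \sqrt{-111 + F}$ ($W{\left(F \right)} = -6 + \left(\left(F^{2} + \sqrt{F - 111} F\right) + F\right) = -6 + \left(\left(F^{2} + \sqrt{-111 + F} F\right) + F\right) = -6 + \left(\left(F^{2} + F \sqrt{-111 + F}\right) + F\right) = -6 + \left(F + F^{2} + F \sqrt{-111 + F}\right) = -6 + F + F^{2} + F \sqrt{-111 + F}$)
$- \frac{19206}{-25944} - \frac{4480}{W{\left(185 \right)}} = - \frac{19206}{-25944} - \frac{4480}{-6 + 185 + 185^{2} + 185 \sqrt{-111 + 185}} = \left(-19206\right) \left(- \frac{1}{25944}\right) - \frac{4480}{-6 + 185 + 34225 + 185 \sqrt{74}} = \frac{3201}{4324} - \frac{4480}{34404 + 185 \sqrt{74}}$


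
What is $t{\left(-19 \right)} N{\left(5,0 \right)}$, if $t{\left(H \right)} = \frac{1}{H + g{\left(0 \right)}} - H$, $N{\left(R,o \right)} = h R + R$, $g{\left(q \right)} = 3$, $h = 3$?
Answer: $\frac{1515}{4} \approx 378.75$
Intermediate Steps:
$N{\left(R,o \right)} = 4 R$ ($N{\left(R,o \right)} = 3 R + R = 4 R$)
$t{\left(H \right)} = \frac{1}{3 + H} - H$ ($t{\left(H \right)} = \frac{1}{H + 3} - H = \frac{1}{3 + H} - H$)
$t{\left(-19 \right)} N{\left(5,0 \right)} = \frac{1 - \left(-19\right)^{2} - -57}{3 - 19} \cdot 4 \cdot 5 = \frac{1 - 361 + 57}{-16} \cdot 20 = - \frac{1 - 361 + 57}{16} \cdot 20 = \left(- \frac{1}{16}\right) \left(-303\right) 20 = \frac{303}{16} \cdot 20 = \frac{1515}{4}$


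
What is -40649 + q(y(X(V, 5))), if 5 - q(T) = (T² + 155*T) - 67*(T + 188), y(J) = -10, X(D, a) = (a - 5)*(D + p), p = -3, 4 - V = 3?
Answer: -27268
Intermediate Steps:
V = 1 (V = 4 - 1*3 = 4 - 3 = 1)
X(D, a) = (-5 + a)*(-3 + D) (X(D, a) = (a - 5)*(D - 3) = (-5 + a)*(-3 + D))
q(T) = 12601 - T² - 88*T (q(T) = 5 - ((T² + 155*T) - 67*(T + 188)) = 5 - ((T² + 155*T) - 67*(188 + T)) = 5 - ((T² + 155*T) + (-12596 - 67*T)) = 5 - (-12596 + T² + 88*T) = 5 + (12596 - T² - 88*T) = 12601 - T² - 88*T)
-40649 + q(y(X(V, 5))) = -40649 + (12601 - 1*(-10)² - 88*(-10)) = -40649 + (12601 - 1*100 + 880) = -40649 + (12601 - 100 + 880) = -40649 + 13381 = -27268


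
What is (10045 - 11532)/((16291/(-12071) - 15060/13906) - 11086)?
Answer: 124803408881/930648409971 ≈ 0.13410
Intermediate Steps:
(10045 - 11532)/((16291/(-12071) - 15060/13906) - 11086) = -1487/((16291*(-1/12071) - 15060*1/13906) - 11086) = -1487/((-16291/12071 - 7530/6953) - 11086) = -1487/(-204165953/83929663 - 11086) = -1487/(-930648409971/83929663) = -1487*(-83929663/930648409971) = 124803408881/930648409971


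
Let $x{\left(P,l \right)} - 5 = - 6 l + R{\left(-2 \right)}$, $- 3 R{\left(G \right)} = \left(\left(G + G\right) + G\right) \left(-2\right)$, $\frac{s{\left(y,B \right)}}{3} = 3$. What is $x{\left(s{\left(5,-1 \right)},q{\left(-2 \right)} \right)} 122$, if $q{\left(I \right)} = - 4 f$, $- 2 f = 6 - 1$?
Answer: $-7198$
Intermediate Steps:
$s{\left(y,B \right)} = 9$ ($s{\left(y,B \right)} = 3 \cdot 3 = 9$)
$f = - \frac{5}{2}$ ($f = - \frac{6 - 1}{2} = \left(- \frac{1}{2}\right) 5 = - \frac{5}{2} \approx -2.5$)
$q{\left(I \right)} = 10$ ($q{\left(I \right)} = \left(-4\right) \left(- \frac{5}{2}\right) = 10$)
$R{\left(G \right)} = 2 G$ ($R{\left(G \right)} = - \frac{\left(\left(G + G\right) + G\right) \left(-2\right)}{3} = - \frac{\left(2 G + G\right) \left(-2\right)}{3} = - \frac{3 G \left(-2\right)}{3} = - \frac{\left(-6\right) G}{3} = 2 G$)
$x{\left(P,l \right)} = 1 - 6 l$ ($x{\left(P,l \right)} = 5 - \left(4 + 6 l\right) = 1 - 6 l$)
$x{\left(s{\left(5,-1 \right)},q{\left(-2 \right)} \right)} 122 = \left(1 - 60\right) 122 = \left(-59\right) 122 = -7198$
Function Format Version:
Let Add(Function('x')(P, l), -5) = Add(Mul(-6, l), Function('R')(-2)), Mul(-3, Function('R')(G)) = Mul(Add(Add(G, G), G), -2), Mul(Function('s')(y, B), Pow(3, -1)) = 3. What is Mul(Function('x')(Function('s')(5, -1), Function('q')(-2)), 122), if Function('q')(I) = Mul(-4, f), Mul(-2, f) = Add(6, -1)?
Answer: -7198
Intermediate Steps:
Function('s')(y, B) = 9 (Function('s')(y, B) = Mul(3, 3) = 9)
f = Rational(-5, 2) (f = Mul(Rational(-1, 2), Add(6, -1)) = Mul(Rational(-1, 2), 5) = Rational(-5, 2) ≈ -2.5000)
Function('q')(I) = 10 (Function('q')(I) = Mul(-4, Rational(-5, 2)) = 10)
Function('R')(G) = Mul(2, G) (Function('R')(G) = Mul(Rational(-1, 3), Mul(Add(Add(G, G), G), -2)) = Mul(Rational(-1, 3), Mul(Add(Mul(2, G), G), -2)) = Mul(Rational(-1, 3), Mul(Mul(3, G), -2)) = Mul(Rational(-1, 3), Mul(-6, G)) = Mul(2, G))
Function('x')(P, l) = Add(1, Mul(-6, l)) (Function('x')(P, l) = Add(5, Add(Mul(-6, l), Mul(2, -2))) = Add(5, Add(Mul(-6, l), -4)) = Add(5, Add(-4, Mul(-6, l))) = Add(1, Mul(-6, l)))
Mul(Function('x')(Function('s')(5, -1), Function('q')(-2)), 122) = Mul(Add(1, Mul(-6, 10)), 122) = Mul(Add(1, -60), 122) = Mul(-59, 122) = -7198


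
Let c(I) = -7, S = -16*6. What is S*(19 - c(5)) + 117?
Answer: -2379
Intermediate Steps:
S = -96
S*(19 - c(5)) + 117 = -96*(19 - 1*(-7)) + 117 = -96*(19 + 7) + 117 = -96*26 + 117 = -2496 + 117 = -2379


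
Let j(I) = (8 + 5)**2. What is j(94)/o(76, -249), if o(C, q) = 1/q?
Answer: -42081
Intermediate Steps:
j(I) = 169 (j(I) = 13**2 = 169)
j(94)/o(76, -249) = 169/(1/(-249)) = 169/(-1/249) = 169*(-249) = -42081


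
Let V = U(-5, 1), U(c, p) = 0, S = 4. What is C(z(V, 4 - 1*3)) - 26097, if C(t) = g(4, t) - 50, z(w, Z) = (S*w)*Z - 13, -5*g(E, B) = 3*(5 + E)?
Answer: -130762/5 ≈ -26152.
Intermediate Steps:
V = 0
g(E, B) = -3 - 3*E/5 (g(E, B) = -3*(5 + E)/5 = -(15 + 3*E)/5 = -3 - 3*E/5)
z(w, Z) = -13 + 4*Z*w (z(w, Z) = (4*w)*Z - 13 = 4*Z*w - 13 = -13 + 4*Z*w)
C(t) = -277/5 (C(t) = (-3 - ⅗*4) - 50 = (-3 - 12/5) - 50 = -27/5 - 50 = -277/5)
C(z(V, 4 - 1*3)) - 26097 = -277/5 - 26097 = -130762/5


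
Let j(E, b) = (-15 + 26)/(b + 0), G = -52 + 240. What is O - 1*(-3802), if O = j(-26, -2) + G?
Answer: 7969/2 ≈ 3984.5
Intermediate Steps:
G = 188
j(E, b) = 11/b
O = 365/2 (O = 11/(-2) + 188 = 11*(-½) + 188 = -11/2 + 188 = 365/2 ≈ 182.50)
O - 1*(-3802) = 365/2 - 1*(-3802) = 365/2 + 3802 = 7969/2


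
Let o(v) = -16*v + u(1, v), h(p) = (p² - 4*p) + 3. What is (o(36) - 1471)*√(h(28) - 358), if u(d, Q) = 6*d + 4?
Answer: -2037*√317 ≈ -36268.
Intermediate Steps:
u(d, Q) = 4 + 6*d
h(p) = 3 + p² - 4*p
o(v) = 10 - 16*v (o(v) = -16*v + (4 + 6*1) = -16*v + (4 + 6) = -16*v + 10 = 10 - 16*v)
(o(36) - 1471)*√(h(28) - 358) = ((10 - 16*36) - 1471)*√((3 + 28² - 4*28) - 358) = ((10 - 576) - 1471)*√((3 + 784 - 112) - 358) = (-566 - 1471)*√(675 - 358) = -2037*√317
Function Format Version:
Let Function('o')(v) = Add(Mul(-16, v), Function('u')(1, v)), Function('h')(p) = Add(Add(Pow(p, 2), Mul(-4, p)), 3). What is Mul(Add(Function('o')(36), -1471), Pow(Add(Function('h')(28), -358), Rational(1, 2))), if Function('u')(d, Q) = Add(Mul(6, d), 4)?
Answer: Mul(-2037, Pow(317, Rational(1, 2))) ≈ -36268.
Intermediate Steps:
Function('u')(d, Q) = Add(4, Mul(6, d))
Function('h')(p) = Add(3, Pow(p, 2), Mul(-4, p))
Function('o')(v) = Add(10, Mul(-16, v)) (Function('o')(v) = Add(Mul(-16, v), Add(4, Mul(6, 1))) = Add(Mul(-16, v), Add(4, 6)) = Add(Mul(-16, v), 10) = Add(10, Mul(-16, v)))
Mul(Add(Function('o')(36), -1471), Pow(Add(Function('h')(28), -358), Rational(1, 2))) = Mul(Add(Add(10, Mul(-16, 36)), -1471), Pow(Add(Add(3, Pow(28, 2), Mul(-4, 28)), -358), Rational(1, 2))) = Mul(Add(Add(10, -576), -1471), Pow(Add(Add(3, 784, -112), -358), Rational(1, 2))) = Mul(Add(-566, -1471), Pow(Add(675, -358), Rational(1, 2))) = Mul(-2037, Pow(317, Rational(1, 2)))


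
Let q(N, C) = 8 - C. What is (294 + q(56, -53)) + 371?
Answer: 726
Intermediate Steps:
(294 + q(56, -53)) + 371 = (294 + (8 - 1*(-53))) + 371 = (294 + (8 + 53)) + 371 = (294 + 61) + 371 = 355 + 371 = 726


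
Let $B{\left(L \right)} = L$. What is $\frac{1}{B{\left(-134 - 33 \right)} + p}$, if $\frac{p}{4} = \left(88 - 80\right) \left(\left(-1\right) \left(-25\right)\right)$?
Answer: $\frac{1}{633} \approx 0.0015798$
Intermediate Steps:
$p = 800$ ($p = 4 \left(88 - 80\right) \left(\left(-1\right) \left(-25\right)\right) = 4 \left(88 - 80\right) 25 = 4 \cdot 8 \cdot 25 = 4 \cdot 200 = 800$)
$\frac{1}{B{\left(-134 - 33 \right)} + p} = \frac{1}{\left(-134 - 33\right) + 800} = \frac{1}{-167 + 800} = \frac{1}{633}$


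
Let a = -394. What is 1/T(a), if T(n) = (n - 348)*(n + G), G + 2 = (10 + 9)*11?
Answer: 1/138754 ≈ 7.2070e-6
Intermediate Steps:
G = 207 (G = -2 + (10 + 9)*11 = -2 + 19*11 = -2 + 209 = 207)
T(n) = (-348 + n)*(207 + n) (T(n) = (n - 348)*(n + 207) = (-348 + n)*(207 + n))
1/T(a) = 1/(-72036 + (-394)² - 141*(-394)) = 1/(-72036 + 155236 + 55554) = 1/138754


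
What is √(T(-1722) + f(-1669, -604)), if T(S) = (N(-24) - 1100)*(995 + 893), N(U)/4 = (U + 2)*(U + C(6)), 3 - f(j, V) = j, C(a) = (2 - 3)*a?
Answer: 2*√727298 ≈ 1705.6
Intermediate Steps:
C(a) = -a
f(j, V) = 3 - j
N(U) = 4*(-6 + U)*(2 + U) (N(U) = 4*((U + 2)*(U - 1*6)) = 4*((2 + U)*(U - 6)) = 4*((2 + U)*(-6 + U)) = 4*((-6 + U)*(2 + U)) = 4*(-6 + U)*(2 + U))
T(S) = 2907520 (T(S) = ((-48 - 16*(-24) + 4*(-24)²) - 1100)*(995 + 893) = ((-48 + 384 + 4*576) - 1100)*1888 = ((-48 + 384 + 2304) - 1100)*1888 = (2640 - 1100)*1888 = 1540*1888 = 2907520)
√(T(-1722) + f(-1669, -604)) = √(2907520 + (3 - 1*(-1669))) = √(2907520 + (3 + 1669)) = √(2907520 + 1672) = √2909192 = 2*√727298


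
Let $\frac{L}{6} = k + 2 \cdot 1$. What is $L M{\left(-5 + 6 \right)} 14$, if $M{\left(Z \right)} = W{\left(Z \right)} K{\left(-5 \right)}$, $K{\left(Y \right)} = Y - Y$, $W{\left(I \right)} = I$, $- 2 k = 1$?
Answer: $0$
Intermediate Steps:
$k = - \frac{1}{2}$ ($k = \left(- \frac{1}{2}\right) 1 = - \frac{1}{2} \approx -0.5$)
$L = 9$ ($L = 6 \left(- \frac{1}{2} + 2 \cdot 1\right) = 6 \left(- \frac{1}{2} + 2\right) = 6 \cdot \frac{3}{2} = 9$)
$K{\left(Y \right)} = 0$
$M{\left(Z \right)} = 0$ ($M{\left(Z \right)} = Z 0 = 0$)
$L M{\left(-5 + 6 \right)} 14 = 9 \cdot 0 \cdot 14 = 0 \cdot 14 = 0$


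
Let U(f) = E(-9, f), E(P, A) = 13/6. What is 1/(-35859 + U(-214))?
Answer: -6/215141 ≈ -2.7889e-5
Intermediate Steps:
E(P, A) = 13/6 (E(P, A) = 13*(⅙) = 13/6)
U(f) = 13/6
1/(-35859 + U(-214)) = 1/(-35859 + 13/6) = 1/(-215141/6) = -6/215141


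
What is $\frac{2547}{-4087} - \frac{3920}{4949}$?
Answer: $- \frac{584207}{412787} \approx -1.4153$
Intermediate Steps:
$\frac{2547}{-4087} - \frac{3920}{4949} = 2547 \left(- \frac{1}{4087}\right) - \frac{80}{101} = - \frac{2547}{4087} - \frac{80}{101} = - \frac{584207}{412787}$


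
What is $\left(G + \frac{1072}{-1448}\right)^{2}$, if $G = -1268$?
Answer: $\frac{52735448164}{32761} \approx 1.6097 \cdot 10^{6}$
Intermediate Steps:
$\left(G + \frac{1072}{-1448}\right)^{2} = \left(-1268 + \frac{1072}{-1448}\right)^{2} = \left(-1268 + 1072 \left(- \frac{1}{1448}\right)\right)^{2} = \left(-1268 - \frac{134}{181}\right)^{2} = \left(- \frac{229642}{181}\right)^{2} = \frac{52735448164}{32761}$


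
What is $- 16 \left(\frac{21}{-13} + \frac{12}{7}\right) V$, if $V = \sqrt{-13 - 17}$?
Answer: $- \frac{144 i \sqrt{30}}{91} \approx - 8.6673 i$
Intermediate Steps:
$V = i \sqrt{30}$ ($V = \sqrt{-30} = i \sqrt{30} \approx 5.4772 i$)
$- 16 \left(\frac{21}{-13} + \frac{12}{7}\right) V = - 16 \left(\frac{21}{-13} + \frac{12}{7}\right) i \sqrt{30} = - 16 \left(21 \left(- \frac{1}{13}\right) + 12 \cdot \frac{1}{7}\right) i \sqrt{30} = - 16 \left(- \frac{21}{13} + \frac{12}{7}\right) i \sqrt{30} = \left(-16\right) \frac{9}{91} i \sqrt{30} = - \frac{144 i \sqrt{30}}{91}$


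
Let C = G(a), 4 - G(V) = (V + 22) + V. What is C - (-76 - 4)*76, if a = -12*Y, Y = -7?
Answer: 5894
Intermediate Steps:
a = 84 (a = -12*(-7) = 84)
G(V) = -18 - 2*V (G(V) = 4 - ((V + 22) + V) = 4 - ((22 + V) + V) = 4 - (22 + 2*V) = 4 + (-22 - 2*V) = -18 - 2*V)
C = -186 (C = -18 - 2*84 = -18 - 168 = -186)
C - (-76 - 4)*76 = -186 - (-76 - 4)*76 = -186 - (-80)*76 = -186 - 1*(-6080) = -186 + 6080 = 5894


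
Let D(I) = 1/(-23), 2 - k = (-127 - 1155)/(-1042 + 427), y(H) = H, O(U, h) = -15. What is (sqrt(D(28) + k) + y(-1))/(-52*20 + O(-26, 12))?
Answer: 1/1055 - I*sqrt(25616595)/14922975 ≈ 0.00094787 - 0.00033916*I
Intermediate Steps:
k = -52/615 (k = 2 - (-127 - 1155)/(-1042 + 427) = 2 - (-1282)/(-615) = 2 - (-1282)*(-1)/615 = 2 - 1*1282/615 = 2 - 1282/615 = -52/615 ≈ -0.084553)
D(I) = -1/23
(sqrt(D(28) + k) + y(-1))/(-52*20 + O(-26, 12)) = (sqrt(-1/23 - 52/615) - 1)/(-52*20 - 15) = (sqrt(-1811/14145) - 1)/(-1040 - 15) = (I*sqrt(25616595)/14145 - 1)/(-1055) = (-1 + I*sqrt(25616595)/14145)*(-1/1055) = 1/1055 - I*sqrt(25616595)/14922975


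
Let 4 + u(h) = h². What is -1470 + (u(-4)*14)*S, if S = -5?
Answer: -2310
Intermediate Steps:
u(h) = -4 + h²
-1470 + (u(-4)*14)*S = -1470 + ((-4 + (-4)²)*14)*(-5) = -1470 + ((-4 + 16)*14)*(-5) = -1470 + (12*14)*(-5) = -1470 + 168*(-5) = -1470 - 840 = -2310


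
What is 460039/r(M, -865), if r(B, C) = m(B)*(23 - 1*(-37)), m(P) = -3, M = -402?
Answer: -460039/180 ≈ -2555.8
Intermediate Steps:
r(B, C) = -180 (r(B, C) = -3*(23 - 1*(-37)) = -3*(23 + 37) = -3*60 = -180)
460039/r(M, -865) = 460039/(-180) = 460039*(-1/180) = -460039/180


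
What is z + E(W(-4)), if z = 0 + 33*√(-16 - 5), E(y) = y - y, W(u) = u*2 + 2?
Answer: 33*I*√21 ≈ 151.23*I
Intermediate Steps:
W(u) = 2 + 2*u (W(u) = 2*u + 2 = 2 + 2*u)
E(y) = 0
z = 33*I*√21 (z = 0 + 33*√(-21) = 0 + 33*(I*√21) = 0 + 33*I*√21 = 33*I*√21 ≈ 151.23*I)
z + E(W(-4)) = 33*I*√21 + 0 = 33*I*√21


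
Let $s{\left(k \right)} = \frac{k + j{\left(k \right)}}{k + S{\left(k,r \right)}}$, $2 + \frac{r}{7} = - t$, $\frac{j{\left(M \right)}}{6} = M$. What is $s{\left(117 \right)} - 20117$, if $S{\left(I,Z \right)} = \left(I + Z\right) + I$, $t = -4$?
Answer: $- \frac{7341886}{365} \approx -20115.0$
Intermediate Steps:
$j{\left(M \right)} = 6 M$
$r = 14$ ($r = -14 + 7 \left(\left(-1\right) \left(-4\right)\right) = -14 + 7 \cdot 4 = -14 + 28 = 14$)
$S{\left(I,Z \right)} = Z + 2 I$
$s{\left(k \right)} = \frac{7 k}{14 + 3 k}$ ($s{\left(k \right)} = \frac{k + 6 k}{k + \left(14 + 2 k\right)} = \frac{7 k}{14 + 3 k}$)
$s{\left(117 \right)} - 20117 = 7 \cdot 117 \frac{1}{14 + 3 \cdot 117} - 20117 = 7 \cdot 117 \frac{1}{14 + 351} - 20117 = 7 \cdot 117 \cdot \frac{1}{365} - 20117 = \frac{819}{365} - 20117 = - \frac{7341886}{365}$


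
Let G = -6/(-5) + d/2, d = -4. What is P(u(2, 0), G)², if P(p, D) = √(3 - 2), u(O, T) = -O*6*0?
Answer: 1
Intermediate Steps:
G = -⅘ (G = -6/(-5) - 4/2 = -6*(-⅕) - 4*½ = 6/5 - 2 = -⅘ ≈ -0.80000)
u(O, T) = 0 (u(O, T) = -6*O*0 = -1*0 = 0)
P(p, D) = 1 (P(p, D) = √1 = 1)
P(u(2, 0), G)² = 1² = 1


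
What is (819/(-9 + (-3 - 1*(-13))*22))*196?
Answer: 160524/211 ≈ 760.78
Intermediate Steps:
(819/(-9 + (-3 - 1*(-13))*22))*196 = (819/(-9 + (-3 + 13)*22))*196 = (819/(-9 + 10*22))*196 = (819/(-9 + 220))*196 = (819/211)*196 = 160524/211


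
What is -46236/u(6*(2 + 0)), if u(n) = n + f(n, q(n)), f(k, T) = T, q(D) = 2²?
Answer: -11559/4 ≈ -2889.8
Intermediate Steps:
q(D) = 4
u(n) = 4 + n (u(n) = n + 4 = 4 + n)
-46236/u(6*(2 + 0)) = -46236/(4 + 6*(2 + 0)) = -46236/(4 + 6*2) = -46236/(4 + 12) = -46236/16 = -46236*1/16 = -11559/4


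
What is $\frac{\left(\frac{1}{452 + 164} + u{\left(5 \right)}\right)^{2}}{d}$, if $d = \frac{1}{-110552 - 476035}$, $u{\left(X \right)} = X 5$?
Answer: $- \frac{139133040386187}{379456} \approx -3.6666 \cdot 10^{8}$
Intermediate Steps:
$u{\left(X \right)} = 5 X$
$d = - \frac{1}{586587}$ ($d = \frac{1}{-586587} = - \frac{1}{586587} \approx -1.7048 \cdot 10^{-6}$)
$\frac{\left(\frac{1}{452 + 164} + u{\left(5 \right)}\right)^{2}}{d} = \frac{\left(\frac{1}{452 + 164} + 5 \cdot 5\right)^{2}}{- \frac{1}{586587}} = \left(\frac{1}{616} + 25\right)^{2} \left(-586587\right) = \left(\frac{15401}{616}\right)^{2} \left(-586587\right) = \frac{237190801}{379456} \left(-586587\right) = - \frac{139133040386187}{379456}$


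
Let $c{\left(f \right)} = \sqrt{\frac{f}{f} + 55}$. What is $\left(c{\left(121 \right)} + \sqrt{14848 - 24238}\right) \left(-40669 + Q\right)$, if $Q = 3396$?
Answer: $- 74546 \sqrt{14} - 37273 i \sqrt{9390} \approx -2.7893 \cdot 10^{5} - 3.6118 \cdot 10^{6} i$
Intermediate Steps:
$c{\left(f \right)} = 2 \sqrt{14}$ ($c{\left(f \right)} = \sqrt{1 + 55} = \sqrt{56} = 2 \sqrt{14}$)
$\left(c{\left(121 \right)} + \sqrt{14848 - 24238}\right) \left(-40669 + Q\right) = \left(2 \sqrt{14} + \sqrt{14848 - 24238}\right) \left(-40669 + 3396\right) = \left(2 \sqrt{14} + \sqrt{-9390}\right) \left(-37273\right) = \left(2 \sqrt{14} + i \sqrt{9390}\right) \left(-37273\right) = - 74546 \sqrt{14} - 37273 i \sqrt{9390}$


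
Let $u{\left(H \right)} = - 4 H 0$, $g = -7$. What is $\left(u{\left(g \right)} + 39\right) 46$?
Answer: $1794$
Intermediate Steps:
$u{\left(H \right)} = 0$
$\left(u{\left(g \right)} + 39\right) 46 = \left(0 + 39\right) 46 = 39 \cdot 46 = 1794$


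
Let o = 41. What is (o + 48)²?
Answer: 7921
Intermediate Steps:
(o + 48)² = (41 + 48)² = 89² = 7921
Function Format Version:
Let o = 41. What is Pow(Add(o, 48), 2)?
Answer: 7921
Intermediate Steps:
Pow(Add(o, 48), 2) = Pow(Add(41, 48), 2) = Pow(89, 2) = 7921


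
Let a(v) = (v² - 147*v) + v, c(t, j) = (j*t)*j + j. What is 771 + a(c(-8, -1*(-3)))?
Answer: 15606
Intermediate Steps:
c(t, j) = j + t*j² (c(t, j) = t*j² + j = j + t*j²)
a(v) = v² - 146*v
771 + a(c(-8, -1*(-3))) = 771 + ((-1*(-3))*(1 - 1*(-3)*(-8)))*(-146 + (-1*(-3))*(1 - 1*(-3)*(-8))) = 771 + (3*(1 + 3*(-8)))*(-146 + 3*(1 + 3*(-8))) = 771 + (3*(1 - 24))*(-146 + 3*(1 - 24)) = 771 + (3*(-23))*(-146 + 3*(-23)) = 771 - 69*(-146 - 69) = 771 - 69*(-215) = 771 + 14835 = 15606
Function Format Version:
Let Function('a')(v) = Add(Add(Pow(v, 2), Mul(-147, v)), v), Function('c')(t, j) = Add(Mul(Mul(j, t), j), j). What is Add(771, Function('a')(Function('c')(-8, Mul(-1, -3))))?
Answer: 15606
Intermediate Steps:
Function('c')(t, j) = Add(j, Mul(t, Pow(j, 2))) (Function('c')(t, j) = Add(Mul(t, Pow(j, 2)), j) = Add(j, Mul(t, Pow(j, 2))))
Function('a')(v) = Add(Pow(v, 2), Mul(-146, v))
Add(771, Function('a')(Function('c')(-8, Mul(-1, -3)))) = Add(771, Mul(Mul(Mul(-1, -3), Add(1, Mul(Mul(-1, -3), -8))), Add(-146, Mul(Mul(-1, -3), Add(1, Mul(Mul(-1, -3), -8)))))) = Add(771, Mul(Mul(3, Add(1, Mul(3, -8))), Add(-146, Mul(3, Add(1, Mul(3, -8)))))) = Add(771, Mul(Mul(3, Add(1, -24)), Add(-146, Mul(3, Add(1, -24))))) = Add(771, Mul(Mul(3, -23), Add(-146, Mul(3, -23)))) = Add(771, Mul(-69, Add(-146, -69))) = Add(771, Mul(-69, -215)) = Add(771, 14835) = 15606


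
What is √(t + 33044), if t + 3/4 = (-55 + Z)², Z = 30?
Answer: 11*√1113/2 ≈ 183.49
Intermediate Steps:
t = 2497/4 (t = -¾ + (-55 + 30)² = -¾ + (-25)² = -¾ + 625 = 2497/4 ≈ 624.25)
√(t + 33044) = √(2497/4 + 33044) = √(134673/4) = 11*√1113/2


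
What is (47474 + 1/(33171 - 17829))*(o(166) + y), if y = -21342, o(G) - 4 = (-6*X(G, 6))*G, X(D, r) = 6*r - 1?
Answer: -20465797316791/7671 ≈ -2.6679e+9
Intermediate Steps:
X(D, r) = -1 + 6*r
o(G) = 4 - 210*G (o(G) = 4 + (-6*(-1 + 6*6))*G = 4 + (-6*(-1 + 36))*G = 4 + (-6*35)*G = 4 - 210*G)
(47474 + 1/(33171 - 17829))*(o(166) + y) = (47474 + 1/(33171 - 17829))*((4 - 210*166) - 21342) = (47474 + 1/15342)*((4 - 34860) - 21342) = (47474 + 1/15342)*(-34856 - 21342) = (728346109/15342)*(-56198) = -20465797316791/7671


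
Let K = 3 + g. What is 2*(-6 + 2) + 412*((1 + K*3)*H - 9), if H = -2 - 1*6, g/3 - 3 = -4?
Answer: -7012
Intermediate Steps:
g = -3 (g = 9 + 3*(-4) = 9 - 12 = -3)
K = 0 (K = 3 - 3 = 0)
H = -8 (H = -2 - 6 = -8)
2*(-6 + 2) + 412*((1 + K*3)*H - 9) = 2*(-6 + 2) + 412*((1 + 0*3)*(-8) - 9) = 2*(-4) + 412*((1 + 0)*(-8) - 9) = -8 + 412*(1*(-8) - 9) = -8 + 412*(-8 - 9) = -8 + 412*(-17) = -8 - 7004 = -7012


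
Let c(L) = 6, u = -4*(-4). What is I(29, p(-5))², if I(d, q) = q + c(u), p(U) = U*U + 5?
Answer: 1296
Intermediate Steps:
p(U) = 5 + U² (p(U) = U² + 5 = 5 + U²)
u = 16
I(d, q) = 6 + q (I(d, q) = q + 6 = 6 + q)
I(29, p(-5))² = (6 + (5 + (-5)²))² = (6 + (5 + 25))² = (6 + 30)² = 36² = 1296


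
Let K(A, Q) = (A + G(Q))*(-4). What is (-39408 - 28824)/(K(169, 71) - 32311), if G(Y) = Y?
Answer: 68232/33271 ≈ 2.0508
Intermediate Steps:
K(A, Q) = -4*A - 4*Q (K(A, Q) = (A + Q)*(-4) = -4*A - 4*Q)
(-39408 - 28824)/(K(169, 71) - 32311) = (-39408 - 28824)/((-4*169 - 4*71) - 32311) = -68232/((-676 - 284) - 32311) = -68232/(-960 - 32311) = -68232/(-33271) = -68232*(-1/33271) = 68232/33271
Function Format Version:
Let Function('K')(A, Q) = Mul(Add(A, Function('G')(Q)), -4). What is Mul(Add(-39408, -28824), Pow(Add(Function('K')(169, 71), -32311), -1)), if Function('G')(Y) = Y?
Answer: Rational(68232, 33271) ≈ 2.0508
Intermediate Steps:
Function('K')(A, Q) = Add(Mul(-4, A), Mul(-4, Q)) (Function('K')(A, Q) = Mul(Add(A, Q), -4) = Add(Mul(-4, A), Mul(-4, Q)))
Mul(Add(-39408, -28824), Pow(Add(Function('K')(169, 71), -32311), -1)) = Mul(Add(-39408, -28824), Pow(Add(Add(Mul(-4, 169), Mul(-4, 71)), -32311), -1)) = Mul(-68232, Pow(Add(Add(-676, -284), -32311), -1)) = Mul(-68232, Pow(Add(-960, -32311), -1)) = Mul(-68232, Pow(-33271, -1)) = Mul(-68232, Rational(-1, 33271)) = Rational(68232, 33271)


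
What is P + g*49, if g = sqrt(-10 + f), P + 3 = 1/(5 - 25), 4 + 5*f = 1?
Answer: -61/20 + 49*I*sqrt(265)/5 ≈ -3.05 + 159.53*I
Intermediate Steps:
f = -3/5 (f = -4/5 + (1/5)*1 = -4/5 + 1/5 = -3/5 ≈ -0.60000)
P = -61/20 (P = -3 + 1/(5 - 25) = -3 + 1/(-20) = -3 - 1/20 = -61/20 ≈ -3.0500)
g = I*sqrt(265)/5 (g = sqrt(-10 - 3/5) = sqrt(-53/5) = I*sqrt(265)/5 ≈ 3.2558*I)
P + g*49 = -61/20 + (I*sqrt(265)/5)*49 = -61/20 + 49*I*sqrt(265)/5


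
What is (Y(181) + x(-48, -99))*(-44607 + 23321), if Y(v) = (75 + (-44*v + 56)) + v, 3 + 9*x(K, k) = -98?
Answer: 1468074134/9 ≈ 1.6312e+8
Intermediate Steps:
x(K, k) = -101/9 (x(K, k) = -⅓ + (⅑)*(-98) = -⅓ - 98/9 = -101/9)
Y(v) = 131 - 43*v (Y(v) = (75 + (56 - 44*v)) + v = (131 - 44*v) + v = 131 - 43*v)
(Y(181) + x(-48, -99))*(-44607 + 23321) = ((131 - 43*181) - 101/9)*(-44607 + 23321) = ((131 - 7783) - 101/9)*(-21286) = (-7652 - 101/9)*(-21286) = -68969/9*(-21286) = 1468074134/9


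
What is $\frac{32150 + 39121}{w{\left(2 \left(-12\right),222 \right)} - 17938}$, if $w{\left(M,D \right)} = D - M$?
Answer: $- \frac{71271}{17692} \approx -4.0284$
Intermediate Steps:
$\frac{32150 + 39121}{w{\left(2 \left(-12\right),222 \right)} - 17938} = \frac{32150 + 39121}{\left(222 - 2 \left(-12\right)\right) - 17938} = \frac{71271}{\left(222 - -24\right) - 17938} = \frac{71271}{\left(222 + 24\right) - 17938} = \frac{71271}{246 - 17938} = \frac{71271}{-17692} = 71271 \left(- \frac{1}{17692}\right) = - \frac{71271}{17692}$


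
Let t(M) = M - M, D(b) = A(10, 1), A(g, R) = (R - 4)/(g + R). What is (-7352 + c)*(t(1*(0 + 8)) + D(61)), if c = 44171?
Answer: -110457/11 ≈ -10042.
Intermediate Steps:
A(g, R) = (-4 + R)/(R + g)
D(b) = -3/11 (D(b) = (-4 + 1)/(1 + 10) = -3/11)
t(M) = 0
(-7352 + c)*(t(1*(0 + 8)) + D(61)) = (-7352 + 44171)*(0 - 3/11) = 36819*(-3/11) = -110457/11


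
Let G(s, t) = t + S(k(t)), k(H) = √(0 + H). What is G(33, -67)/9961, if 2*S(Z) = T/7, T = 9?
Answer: -929/139454 ≈ -0.0066617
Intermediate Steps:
k(H) = √H
S(Z) = 9/14 (S(Z) = (9/7)/2 = (9*(⅐))/2 = (½)*(9/7) = 9/14)
G(s, t) = 9/14 + t (G(s, t) = t + 9/14 = 9/14 + t)
G(33, -67)/9961 = (9/14 - 67)/9961 = -929/14*1/9961 = -929/139454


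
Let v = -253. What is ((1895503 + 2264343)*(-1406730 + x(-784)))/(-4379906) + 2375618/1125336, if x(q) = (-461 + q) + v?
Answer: 1648060440346115569/1232216474604 ≈ 1.3375e+6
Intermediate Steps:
x(q) = -714 + q (x(q) = (-461 + q) - 253 = -714 + q)
((1895503 + 2264343)*(-1406730 + x(-784)))/(-4379906) + 2375618/1125336 = ((1895503 + 2264343)*(-1406730 + (-714 - 784)))/(-4379906) + 2375618/1125336 = (4159846*(-1406730 - 1498))*(-1/4379906) + 2375618*(1/1125336) = (4159846*(-1408228))*(-1/4379906) + 1187809/562668 = -5858011612888*(-1/4379906) + 1187809/562668 = 2929005806444/2189953 + 1187809/562668 = 1648060440346115569/1232216474604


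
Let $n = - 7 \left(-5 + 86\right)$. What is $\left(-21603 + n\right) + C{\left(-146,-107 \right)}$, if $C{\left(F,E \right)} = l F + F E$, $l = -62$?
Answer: $2504$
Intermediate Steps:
$C{\left(F,E \right)} = - 62 F + E F$ ($C{\left(F,E \right)} = - 62 F + F E = - 62 F + E F$)
$n = -567$ ($n = \left(-7\right) 81 = -567$)
$\left(-21603 + n\right) + C{\left(-146,-107 \right)} = \left(-21603 - 567\right) - 146 \left(-62 - 107\right) = -22170 - -24674 = -22170 + 24674 = 2504$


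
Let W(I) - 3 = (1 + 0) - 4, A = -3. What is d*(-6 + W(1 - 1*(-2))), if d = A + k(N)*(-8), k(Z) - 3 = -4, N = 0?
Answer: -30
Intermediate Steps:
k(Z) = -1 (k(Z) = 3 - 4 = -1)
W(I) = 0 (W(I) = 3 + ((1 + 0) - 4) = 3 + (1 - 4) = 3 - 3 = 0)
d = 5 (d = -3 - 1*(-8) = -3 + 8 = 5)
d*(-6 + W(1 - 1*(-2))) = 5*(-6 + 0) = 5*(-6) = -30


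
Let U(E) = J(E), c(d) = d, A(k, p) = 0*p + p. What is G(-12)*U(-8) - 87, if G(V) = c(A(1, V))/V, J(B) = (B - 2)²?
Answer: 13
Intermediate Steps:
A(k, p) = p (A(k, p) = 0 + p = p)
J(B) = (-2 + B)²
G(V) = 1 (G(V) = V/V = 1)
U(E) = (-2 + E)²
G(-12)*U(-8) - 87 = 1*(-2 - 8)² - 87 = 1*(-10)² - 87 = 1*100 - 87 = 100 - 87 = 13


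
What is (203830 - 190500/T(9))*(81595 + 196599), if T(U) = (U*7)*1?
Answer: 167589232060/3 ≈ 5.5863e+10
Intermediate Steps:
T(U) = 7*U (T(U) = (7*U)*1 = 7*U)
(203830 - 190500/T(9))*(81595 + 196599) = (203830 - 190500/(7*9))*(81595 + 196599) = (203830 - 190500/63)*278194 = (203830 - 190500*1/63)*278194 = (203830 - 63500/21)*278194 = (4216930/21)*278194 = 167589232060/3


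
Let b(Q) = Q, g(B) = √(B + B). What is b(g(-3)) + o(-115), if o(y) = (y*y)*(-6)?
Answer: -79350 + I*√6 ≈ -79350.0 + 2.4495*I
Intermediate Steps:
g(B) = √2*√B (g(B) = √(2*B) = √2*√B)
o(y) = -6*y² (o(y) = y²*(-6) = -6*y²)
b(g(-3)) + o(-115) = √2*√(-3) - 6*(-115)² = √2*(I*√3) - 6*13225 = I*√6 - 79350 = -79350 + I*√6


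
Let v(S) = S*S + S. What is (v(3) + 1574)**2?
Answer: 2515396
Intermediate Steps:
v(S) = S + S**2 (v(S) = S**2 + S = S + S**2)
(v(3) + 1574)**2 = (3*(1 + 3) + 1574)**2 = (3*4 + 1574)**2 = (12 + 1574)**2 = 1586**2 = 2515396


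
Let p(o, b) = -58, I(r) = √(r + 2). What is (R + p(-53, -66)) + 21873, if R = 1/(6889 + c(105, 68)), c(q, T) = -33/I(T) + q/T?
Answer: 167628547958724465/7684095660947 + 76296*√70/7684095660947 ≈ 21815.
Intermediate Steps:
I(r) = √(2 + r)
c(q, T) = -33/√(2 + T) + q/T
R = 1/(468557/68 - 33*√70/70) (R = 1/(6889 + (-33/√(2 + 68) + 105/68)) = 1/(6889 + (-33*√70/70 + 105*(1/68))) = 1/(6889 + (-33*√70/70 + 105/68)) = 1/(6889 + (105/68 - 33*√70/70)) = 1/(468557/68 - 33*√70/70) ≈ 0.00014521)
(R + p(-53, -66)) + 21873 = ((1115165660/7684095660947 + 76296*√70/7684095660947) - 58) + 21873 = (-445676433169266/7684095660947 + 76296*√70/7684095660947) + 21873 = 167628547958724465/7684095660947 + 76296*√70/7684095660947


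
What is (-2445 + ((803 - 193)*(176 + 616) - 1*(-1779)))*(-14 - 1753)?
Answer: -852496218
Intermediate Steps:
(-2445 + ((803 - 193)*(176 + 616) - 1*(-1779)))*(-14 - 1753) = (-2445 + (610*792 + 1779))*(-1767) = (-2445 + (483120 + 1779))*(-1767) = (-2445 + 484899)*(-1767) = 482454*(-1767) = -852496218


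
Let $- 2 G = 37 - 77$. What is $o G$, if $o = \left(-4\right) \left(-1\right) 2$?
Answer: $160$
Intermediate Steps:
$o = 8$ ($o = 4 \cdot 2 = 8$)
$G = 20$ ($G = - \frac{37 - 77}{2} = \left(- \frac{1}{2}\right) \left(-40\right) = 20$)
$o G = 8 \cdot 20 = 160$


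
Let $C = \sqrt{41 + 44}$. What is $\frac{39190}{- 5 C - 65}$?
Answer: $- \frac{50947}{42} + \frac{3919 \sqrt{85}}{42} \approx -352.75$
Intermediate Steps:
$C = \sqrt{85} \approx 9.2195$
$\frac{39190}{- 5 C - 65} = \frac{39190}{- 5 \sqrt{85} - 65} = \frac{39190}{-65 - 5 \sqrt{85}}$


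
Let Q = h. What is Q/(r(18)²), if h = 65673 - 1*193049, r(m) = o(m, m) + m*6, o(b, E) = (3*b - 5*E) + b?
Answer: -31844/2025 ≈ -15.725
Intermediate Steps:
o(b, E) = -5*E + 4*b (o(b, E) = (-5*E + 3*b) + b = -5*E + 4*b)
r(m) = 5*m (r(m) = (-5*m + 4*m) + m*6 = -m + 6*m = 5*m)
h = -127376 (h = 65673 - 193049 = -127376)
Q = -127376
Q/(r(18)²) = -127376/((5*18)²) = -127376/(90²) = -127376/8100 = -127376*1/8100 = -31844/2025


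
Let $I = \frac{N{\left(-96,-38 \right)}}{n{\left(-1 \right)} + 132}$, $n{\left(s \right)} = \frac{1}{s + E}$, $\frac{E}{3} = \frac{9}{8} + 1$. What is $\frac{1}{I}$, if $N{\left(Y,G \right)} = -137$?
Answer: $- \frac{5684}{5891} \approx -0.96486$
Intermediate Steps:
$E = \frac{51}{8}$ ($E = 3 \left(\frac{9}{8} + 1\right) = 3 \cdot \frac{17}{8} = \frac{51}{8} \approx 6.375$)
$n{\left(s \right)} = \frac{1}{\frac{51}{8} + s}$ ($n{\left(s \right)} = \frac{1}{s + \frac{51}{8}} = \frac{1}{\frac{51}{8} + s}$)
$I = - \frac{5891}{5684}$ ($I = \frac{1}{\frac{8}{51 + 8 \left(-1\right)} + 132} \left(-137\right) = \frac{1}{\frac{8}{51 - 8} + 132} \left(-137\right) = \frac{1}{\frac{8}{43} + 132} \left(-137\right) = \frac{1}{\frac{5684}{43}} \left(-137\right) = \frac{43}{5684} \left(-137\right) = - \frac{5891}{5684} \approx -1.0364$)
$\frac{1}{I} = \frac{1}{- \frac{5891}{5684}} = - \frac{5684}{5891}$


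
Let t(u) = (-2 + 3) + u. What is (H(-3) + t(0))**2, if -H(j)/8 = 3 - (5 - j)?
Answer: 1681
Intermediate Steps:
H(j) = 16 - 8*j (H(j) = -8*(3 - (5 - j)) = -8*(3 + (-5 + j)) = -8*(-2 + j) = 16 - 8*j)
t(u) = 1 + u
(H(-3) + t(0))**2 = ((16 - 8*(-3)) + (1 + 0))**2 = ((16 + 24) + 1)**2 = (40 + 1)**2 = 41**2 = 1681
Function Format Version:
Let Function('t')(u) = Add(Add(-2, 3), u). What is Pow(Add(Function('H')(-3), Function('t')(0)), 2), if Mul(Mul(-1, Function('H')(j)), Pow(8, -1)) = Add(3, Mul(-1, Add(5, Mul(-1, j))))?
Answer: 1681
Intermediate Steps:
Function('H')(j) = Add(16, Mul(-8, j)) (Function('H')(j) = Mul(-8, Add(3, Mul(-1, Add(5, Mul(-1, j))))) = Mul(-8, Add(3, Add(-5, j))) = Mul(-8, Add(-2, j)) = Add(16, Mul(-8, j)))
Function('t')(u) = Add(1, u)
Pow(Add(Function('H')(-3), Function('t')(0)), 2) = Pow(Add(Add(16, Mul(-8, -3)), Add(1, 0)), 2) = Pow(Add(Add(16, 24), 1), 2) = Pow(Add(40, 1), 2) = Pow(41, 2) = 1681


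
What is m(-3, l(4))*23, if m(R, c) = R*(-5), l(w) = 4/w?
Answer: 345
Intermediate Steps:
m(R, c) = -5*R
m(-3, l(4))*23 = -5*(-3)*23 = 15*23 = 345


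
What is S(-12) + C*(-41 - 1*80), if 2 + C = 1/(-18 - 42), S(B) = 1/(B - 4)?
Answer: 58549/240 ≈ 243.95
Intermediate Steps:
S(B) = 1/(-4 + B)
C = -121/60 (C = -2 + 1/(-18 - 42) = -2 + 1/(-60) = -2 - 1/60 = -121/60 ≈ -2.0167)
S(-12) + C*(-41 - 1*80) = 1/(-4 - 12) - 121*(-41 - 1*80)/60 = 1/(-16) - 121*(-41 - 80)/60 = -1/16 - 121/60*(-121) = -1/16 + 14641/60 = 58549/240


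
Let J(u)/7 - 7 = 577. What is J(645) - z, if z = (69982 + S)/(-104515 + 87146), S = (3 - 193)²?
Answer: 71110554/17369 ≈ 4094.1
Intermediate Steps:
J(u) = 4088 (J(u) = 49 + 7*577 = 49 + 4039 = 4088)
S = 36100 (S = (-190)² = 36100)
z = -106082/17369 (z = (69982 + 36100)/(-104515 + 87146) = 106082/(-17369) = 106082*(-1/17369) = -106082/17369 ≈ -6.1075)
J(645) - z = 4088 - 1*(-106082/17369) = 4088 + 106082/17369 = 71110554/17369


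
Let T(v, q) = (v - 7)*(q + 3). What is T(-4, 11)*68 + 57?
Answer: -10415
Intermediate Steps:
T(v, q) = (-7 + v)*(3 + q)
T(-4, 11)*68 + 57 = (-21 - 7*11 + 3*(-4) + 11*(-4))*68 + 57 = (-21 - 77 - 12 - 44)*68 + 57 = -154*68 + 57 = -10472 + 57 = -10415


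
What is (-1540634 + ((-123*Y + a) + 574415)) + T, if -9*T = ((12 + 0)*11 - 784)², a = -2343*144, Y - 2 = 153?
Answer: -12329188/9 ≈ -1.3699e+6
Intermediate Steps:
Y = 155 (Y = 2 + 153 = 155)
a = -337392
T = -425104/9 (T = -((12 + 0)*11 - 784)²/9 = -(12*11 - 784)²/9 = -(132 - 784)²/9 = -⅑*(-652)² = -⅑*425104 = -425104/9 ≈ -47234.)
(-1540634 + ((-123*Y + a) + 574415)) + T = (-1540634 + ((-123*155 - 337392) + 574415)) - 425104/9 = (-1540634 + ((-19065 - 337392) + 574415)) - 425104/9 = (-1540634 + (-356457 + 574415)) - 425104/9 = (-1540634 + 217958) - 425104/9 = -1322676 - 425104/9 = -12329188/9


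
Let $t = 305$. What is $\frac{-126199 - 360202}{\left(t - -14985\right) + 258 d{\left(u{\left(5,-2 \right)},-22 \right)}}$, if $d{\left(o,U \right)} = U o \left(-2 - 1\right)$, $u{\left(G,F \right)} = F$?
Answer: $\frac{486401}{18766} \approx 25.919$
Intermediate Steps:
$d{\left(o,U \right)} = - 3 U o$ ($d{\left(o,U \right)} = U o \left(-2 - 1\right) = U o \left(-3\right) = - 3 U o$)
$\frac{-126199 - 360202}{\left(t - -14985\right) + 258 d{\left(u{\left(5,-2 \right)},-22 \right)}} = \frac{-126199 - 360202}{\left(305 - -14985\right) + 258 \left(\left(-3\right) \left(-22\right) \left(-2\right)\right)} = - \frac{486401}{\left(305 + 14985\right) + 258 \left(-132\right)} = - \frac{486401}{15290 - 34056} = - \frac{486401}{-18766} = \left(-486401\right) \left(- \frac{1}{18766}\right) = \frac{486401}{18766}$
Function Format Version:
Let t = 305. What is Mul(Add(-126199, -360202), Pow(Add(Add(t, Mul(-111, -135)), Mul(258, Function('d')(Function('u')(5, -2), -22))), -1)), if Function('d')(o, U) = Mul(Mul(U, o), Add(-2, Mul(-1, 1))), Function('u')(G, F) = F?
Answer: Rational(486401, 18766) ≈ 25.919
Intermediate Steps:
Function('d')(o, U) = Mul(-3, U, o) (Function('d')(o, U) = Mul(Mul(U, o), Add(-2, -1)) = Mul(Mul(U, o), -3) = Mul(-3, U, o))
Mul(Add(-126199, -360202), Pow(Add(Add(t, Mul(-111, -135)), Mul(258, Function('d')(Function('u')(5, -2), -22))), -1)) = Mul(Add(-126199, -360202), Pow(Add(Add(305, Mul(-111, -135)), Mul(258, Mul(-3, -22, -2))), -1)) = Mul(-486401, Pow(Add(Add(305, 14985), Mul(258, -132)), -1)) = Mul(-486401, Pow(Add(15290, -34056), -1)) = Mul(-486401, Pow(-18766, -1)) = Mul(-486401, Rational(-1, 18766)) = Rational(486401, 18766)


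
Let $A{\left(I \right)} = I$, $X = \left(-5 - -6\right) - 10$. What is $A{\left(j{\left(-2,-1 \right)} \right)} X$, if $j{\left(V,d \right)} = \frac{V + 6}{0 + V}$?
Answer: $18$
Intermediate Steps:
$j{\left(V,d \right)} = \frac{6 + V}{V}$
$X = -9$ ($X = \left(-5 + 6\right) - 10 = 1 - 10 = -9$)
$A{\left(j{\left(-2,-1 \right)} \right)} X = \frac{6 - 2}{-2} \left(-9\right) = \left(- \frac{1}{2}\right) 4 \left(-9\right) = \left(-2\right) \left(-9\right) = 18$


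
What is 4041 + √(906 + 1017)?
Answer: 4041 + √1923 ≈ 4084.9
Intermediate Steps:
4041 + √(906 + 1017) = 4041 + √1923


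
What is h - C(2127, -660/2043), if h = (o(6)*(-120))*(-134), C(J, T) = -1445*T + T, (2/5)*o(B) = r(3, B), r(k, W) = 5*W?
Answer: 820968320/681 ≈ 1.2055e+6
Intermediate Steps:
o(B) = 25*B/2 (o(B) = 5*(5*B)/2 = 25*B/2)
C(J, T) = -1444*T
h = 1206000 (h = (((25/2)*6)*(-120))*(-134) = (75*(-120))*(-134) = -9000*(-134) = 1206000)
h - C(2127, -660/2043) = 1206000 - (-1444)*(-660/2043) = 1206000 - (-1444)*(-660*1/2043) = 1206000 - (-1444)*(-220)/681 = 1206000 - 1*317680/681 = 1206000 - 317680/681 = 820968320/681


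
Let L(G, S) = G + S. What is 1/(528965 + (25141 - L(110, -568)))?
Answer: 1/554564 ≈ 1.8032e-6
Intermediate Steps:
1/(528965 + (25141 - L(110, -568))) = 1/(528965 + (25141 - (110 - 568))) = 1/(528965 + (25141 - 1*(-458))) = 1/(528965 + (25141 + 458)) = 1/(528965 + 25599) = 1/554564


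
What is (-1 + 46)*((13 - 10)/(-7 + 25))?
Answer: 15/2 ≈ 7.5000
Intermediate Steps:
(-1 + 46)*((13 - 10)/(-7 + 25)) = 45*(3/18) = 45*(3*(1/18)) = 45*(⅙) = 15/2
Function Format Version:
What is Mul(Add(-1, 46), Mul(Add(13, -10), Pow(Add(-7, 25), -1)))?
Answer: Rational(15, 2) ≈ 7.5000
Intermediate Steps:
Mul(Add(-1, 46), Mul(Add(13, -10), Pow(Add(-7, 25), -1))) = Mul(45, Mul(3, Pow(18, -1))) = Mul(45, Mul(3, Rational(1, 18))) = Mul(45, Rational(1, 6)) = Rational(15, 2)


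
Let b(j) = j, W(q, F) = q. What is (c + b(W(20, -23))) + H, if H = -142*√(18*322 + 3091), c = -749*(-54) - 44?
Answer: 40422 - 142*√8887 ≈ 27036.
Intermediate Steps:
c = 40402 (c = 40446 - 44 = 40402)
H = -142*√8887 (H = -142*√(5796 + 3091) = -142*√8887 ≈ -13386.)
(c + b(W(20, -23))) + H = (40402 + 20) - 142*√8887 = 40422 - 142*√8887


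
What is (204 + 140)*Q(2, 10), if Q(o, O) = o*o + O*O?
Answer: 35776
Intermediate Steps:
Q(o, O) = O² + o² (Q(o, O) = o² + O² = O² + o²)
(204 + 140)*Q(2, 10) = (204 + 140)*(10² + 2²) = 344*(100 + 4) = 344*104 = 35776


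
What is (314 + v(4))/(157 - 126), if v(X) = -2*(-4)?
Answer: 322/31 ≈ 10.387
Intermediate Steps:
v(X) = 8
(314 + v(4))/(157 - 126) = (314 + 8)/(157 - 126) = 322/31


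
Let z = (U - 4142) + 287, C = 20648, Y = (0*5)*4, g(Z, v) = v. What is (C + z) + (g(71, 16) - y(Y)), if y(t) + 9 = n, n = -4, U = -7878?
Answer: 8944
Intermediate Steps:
Y = 0 (Y = 0*4 = 0)
z = -11733 (z = (-7878 - 4142) + 287 = -12020 + 287 = -11733)
y(t) = -13 (y(t) = -9 - 4 = -13)
(C + z) + (g(71, 16) - y(Y)) = (20648 - 11733) + (16 - 1*(-13)) = 8915 + (16 + 13) = 8915 + 29 = 8944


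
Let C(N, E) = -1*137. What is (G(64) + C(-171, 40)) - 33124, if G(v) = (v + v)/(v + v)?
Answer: -33260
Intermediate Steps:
C(N, E) = -137
G(v) = 1 (G(v) = (2*v)/((2*v)) = (2*v)*(1/(2*v)) = 1)
(G(64) + C(-171, 40)) - 33124 = (1 - 137) - 33124 = -136 - 33124 = -33260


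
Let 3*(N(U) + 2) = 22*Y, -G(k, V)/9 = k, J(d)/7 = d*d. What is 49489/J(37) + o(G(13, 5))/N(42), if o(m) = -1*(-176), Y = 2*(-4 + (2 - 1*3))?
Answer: 3062345/1082879 ≈ 2.8280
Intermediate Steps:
J(d) = 7*d**2 (J(d) = 7*(d*d) = 7*d**2)
G(k, V) = -9*k
Y = -10 (Y = 2*(-4 + (2 - 3)) = 2*(-4 - 1) = 2*(-5) = -10)
N(U) = -226/3 (N(U) = -2 + (22*(-10))/3 = -2 + (1/3)*(-220) = -2 - 220/3 = -226/3)
o(m) = 176
49489/J(37) + o(G(13, 5))/N(42) = 49489/((7*37**2)) + 176/(-226/3) = 49489/((7*1369)) + 176*(-3/226) = 49489/9583 - 264/113 = 3062345/1082879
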